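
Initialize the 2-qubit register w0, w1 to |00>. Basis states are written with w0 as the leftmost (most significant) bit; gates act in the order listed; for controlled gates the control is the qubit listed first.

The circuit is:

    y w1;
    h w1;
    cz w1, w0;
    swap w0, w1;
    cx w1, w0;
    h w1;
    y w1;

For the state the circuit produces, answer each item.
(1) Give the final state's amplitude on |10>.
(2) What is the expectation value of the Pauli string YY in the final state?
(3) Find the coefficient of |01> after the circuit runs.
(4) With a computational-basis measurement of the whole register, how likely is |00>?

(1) The amplitude on |10> is -1/2.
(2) The expectation value of YY is 0.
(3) The amplitude on |01> is -1/2.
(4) A full measurement returns |00> with probability 1/4.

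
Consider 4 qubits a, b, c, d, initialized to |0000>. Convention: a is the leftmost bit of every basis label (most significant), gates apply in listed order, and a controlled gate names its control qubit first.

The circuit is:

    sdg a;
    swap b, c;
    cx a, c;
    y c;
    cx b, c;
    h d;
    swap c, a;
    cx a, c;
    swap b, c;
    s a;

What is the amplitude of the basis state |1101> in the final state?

The amplitude on |1101> is -sqrt(2)/2.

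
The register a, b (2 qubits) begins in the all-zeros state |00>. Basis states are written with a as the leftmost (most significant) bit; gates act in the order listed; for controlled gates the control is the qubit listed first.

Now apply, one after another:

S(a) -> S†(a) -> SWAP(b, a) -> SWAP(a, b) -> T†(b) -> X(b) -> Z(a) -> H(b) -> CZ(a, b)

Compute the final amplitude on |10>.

The final state's coefficient on |10> equals 0.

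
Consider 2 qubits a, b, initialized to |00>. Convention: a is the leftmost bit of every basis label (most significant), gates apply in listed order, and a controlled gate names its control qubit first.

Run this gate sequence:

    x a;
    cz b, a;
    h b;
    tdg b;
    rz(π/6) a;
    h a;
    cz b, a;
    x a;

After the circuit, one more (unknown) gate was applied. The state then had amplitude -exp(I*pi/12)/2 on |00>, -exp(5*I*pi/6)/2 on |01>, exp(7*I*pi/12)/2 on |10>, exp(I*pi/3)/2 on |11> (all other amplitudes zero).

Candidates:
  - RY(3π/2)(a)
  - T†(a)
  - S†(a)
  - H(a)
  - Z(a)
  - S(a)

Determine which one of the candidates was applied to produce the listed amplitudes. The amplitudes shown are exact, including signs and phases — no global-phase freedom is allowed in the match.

It was S(a) that produced the state shown.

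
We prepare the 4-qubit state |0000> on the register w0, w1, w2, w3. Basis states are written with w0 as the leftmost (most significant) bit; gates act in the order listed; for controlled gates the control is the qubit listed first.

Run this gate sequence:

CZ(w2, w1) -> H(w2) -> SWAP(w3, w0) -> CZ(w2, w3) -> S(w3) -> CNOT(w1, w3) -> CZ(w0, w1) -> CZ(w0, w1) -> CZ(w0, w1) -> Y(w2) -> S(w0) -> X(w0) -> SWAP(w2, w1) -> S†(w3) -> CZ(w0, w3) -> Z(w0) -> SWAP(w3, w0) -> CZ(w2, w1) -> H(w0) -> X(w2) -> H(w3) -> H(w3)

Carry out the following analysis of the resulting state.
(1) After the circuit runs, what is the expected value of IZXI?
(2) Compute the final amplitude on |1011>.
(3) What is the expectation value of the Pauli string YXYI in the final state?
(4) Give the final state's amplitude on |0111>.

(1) The observable IZXI averages to 0. Key observation: gates 8-9 undo each other exactly, leaving only the rest of the circuit to track.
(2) The final state's coefficient on |1011> equals I/2.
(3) The observable YXYI averages to 0.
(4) |0111> carries amplitude -I/2 in the final state.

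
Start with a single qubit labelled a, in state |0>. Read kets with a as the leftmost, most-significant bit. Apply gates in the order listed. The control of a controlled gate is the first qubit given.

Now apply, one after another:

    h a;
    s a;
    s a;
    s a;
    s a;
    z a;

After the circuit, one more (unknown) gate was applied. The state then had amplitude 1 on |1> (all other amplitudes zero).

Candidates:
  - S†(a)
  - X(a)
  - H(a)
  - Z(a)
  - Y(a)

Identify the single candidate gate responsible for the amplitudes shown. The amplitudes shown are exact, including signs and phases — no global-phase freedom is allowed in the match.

The applied gate was H(a).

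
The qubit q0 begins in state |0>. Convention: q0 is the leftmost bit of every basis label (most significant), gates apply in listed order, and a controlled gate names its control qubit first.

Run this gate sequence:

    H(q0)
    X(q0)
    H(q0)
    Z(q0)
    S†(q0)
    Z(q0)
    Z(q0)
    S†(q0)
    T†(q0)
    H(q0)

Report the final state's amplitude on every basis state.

After the circuit, the state carries amplitude sqrt(2)/2 on |0>, sqrt(2)/2 on |1>.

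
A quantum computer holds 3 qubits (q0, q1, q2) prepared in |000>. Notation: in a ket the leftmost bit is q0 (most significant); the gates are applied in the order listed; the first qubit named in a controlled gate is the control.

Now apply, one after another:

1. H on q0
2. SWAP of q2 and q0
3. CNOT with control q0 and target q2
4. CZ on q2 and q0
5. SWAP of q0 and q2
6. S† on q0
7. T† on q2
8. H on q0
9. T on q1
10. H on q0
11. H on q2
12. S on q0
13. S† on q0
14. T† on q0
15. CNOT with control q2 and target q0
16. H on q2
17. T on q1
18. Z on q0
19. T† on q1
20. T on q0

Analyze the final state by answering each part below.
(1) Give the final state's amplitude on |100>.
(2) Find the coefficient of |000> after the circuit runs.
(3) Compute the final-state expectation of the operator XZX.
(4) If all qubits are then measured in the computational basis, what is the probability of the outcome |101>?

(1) The final state's coefficient on |100> equals sqrt(2)*(-exp(I*pi/4) + I)/4. Key observation: gates 12-13 undo each other exactly, leaving only the rest of the circuit to track.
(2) The amplitude on |000> is sqrt(2)*(1 - exp(I*pi/4))/4.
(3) The expectation value of XZX is -1/2.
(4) The probability of measuring |101> is sqrt(2)/8 + 1/4.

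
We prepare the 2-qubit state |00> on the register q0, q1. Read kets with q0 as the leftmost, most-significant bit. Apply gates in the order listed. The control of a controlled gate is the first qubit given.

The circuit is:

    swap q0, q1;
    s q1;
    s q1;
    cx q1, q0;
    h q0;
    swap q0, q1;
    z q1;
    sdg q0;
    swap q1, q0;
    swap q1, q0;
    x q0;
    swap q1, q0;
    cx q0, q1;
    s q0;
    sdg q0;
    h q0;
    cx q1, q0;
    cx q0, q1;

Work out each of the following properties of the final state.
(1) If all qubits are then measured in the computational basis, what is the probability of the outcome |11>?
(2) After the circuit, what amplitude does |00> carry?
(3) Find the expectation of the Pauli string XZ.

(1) The probability of measuring |11> is 1/4.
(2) The final state's coefficient on |00> equals -1/2.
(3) The observable XZ averages to -1.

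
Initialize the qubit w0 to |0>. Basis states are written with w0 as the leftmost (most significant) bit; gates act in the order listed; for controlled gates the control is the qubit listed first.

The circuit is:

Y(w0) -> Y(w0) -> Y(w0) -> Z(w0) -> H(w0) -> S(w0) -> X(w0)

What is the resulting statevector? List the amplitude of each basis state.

The resulting statevector has amplitude -sqrt(2)/2 on |0>, -sqrt(2)*I/2 on |1>.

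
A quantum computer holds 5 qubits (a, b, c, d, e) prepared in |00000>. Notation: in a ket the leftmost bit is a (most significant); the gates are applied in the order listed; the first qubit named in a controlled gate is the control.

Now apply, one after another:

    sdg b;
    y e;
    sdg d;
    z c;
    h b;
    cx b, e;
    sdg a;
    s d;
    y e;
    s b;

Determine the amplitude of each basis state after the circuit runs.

The final amplitudes are sqrt(2)/2 on |00000>, -sqrt(2)*I/2 on |01001>, and 0 on every other basis state.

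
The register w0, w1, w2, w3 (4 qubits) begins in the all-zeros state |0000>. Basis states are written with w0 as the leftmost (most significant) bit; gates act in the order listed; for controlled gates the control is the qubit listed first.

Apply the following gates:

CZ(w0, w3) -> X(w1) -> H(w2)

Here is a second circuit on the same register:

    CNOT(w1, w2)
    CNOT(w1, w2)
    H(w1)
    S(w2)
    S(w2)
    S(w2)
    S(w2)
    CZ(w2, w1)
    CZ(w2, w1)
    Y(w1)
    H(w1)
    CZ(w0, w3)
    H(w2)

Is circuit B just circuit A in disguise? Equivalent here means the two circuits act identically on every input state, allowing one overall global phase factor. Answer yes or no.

No, they are not equivalent — no single phase factor reconciles the two unitaries.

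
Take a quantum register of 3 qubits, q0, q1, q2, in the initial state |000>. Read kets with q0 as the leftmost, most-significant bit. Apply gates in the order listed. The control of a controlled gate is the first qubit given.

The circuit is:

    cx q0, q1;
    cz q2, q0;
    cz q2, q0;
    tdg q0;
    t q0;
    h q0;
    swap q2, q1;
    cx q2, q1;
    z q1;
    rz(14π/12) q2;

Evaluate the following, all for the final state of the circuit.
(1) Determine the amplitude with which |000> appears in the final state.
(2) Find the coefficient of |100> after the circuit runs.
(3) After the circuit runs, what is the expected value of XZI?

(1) |000> carries amplitude -sqrt(2)*exp(5*I*pi/12)/2 in the final state.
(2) |100> carries amplitude -sqrt(2)*exp(5*I*pi/12)/2 in the final state.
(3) The observable XZI averages to 1.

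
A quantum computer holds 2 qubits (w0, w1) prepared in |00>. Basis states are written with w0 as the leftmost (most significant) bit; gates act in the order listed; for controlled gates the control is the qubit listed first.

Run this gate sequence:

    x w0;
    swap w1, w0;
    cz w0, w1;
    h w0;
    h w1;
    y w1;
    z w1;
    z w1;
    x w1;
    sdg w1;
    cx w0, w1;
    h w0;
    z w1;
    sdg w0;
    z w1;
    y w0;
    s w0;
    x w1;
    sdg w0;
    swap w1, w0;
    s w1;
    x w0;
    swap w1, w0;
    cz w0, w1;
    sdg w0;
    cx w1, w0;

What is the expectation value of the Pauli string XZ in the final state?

The expectation value of XZ is 0.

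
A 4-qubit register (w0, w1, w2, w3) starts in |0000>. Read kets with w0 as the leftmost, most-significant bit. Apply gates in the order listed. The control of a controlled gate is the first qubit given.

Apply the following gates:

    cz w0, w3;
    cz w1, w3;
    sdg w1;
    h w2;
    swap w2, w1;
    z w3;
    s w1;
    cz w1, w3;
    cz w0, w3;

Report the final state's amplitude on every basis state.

After the circuit, the state carries amplitude sqrt(2)/2 on |0000>, sqrt(2)*I/2 on |0100>, and 0 on every other basis state.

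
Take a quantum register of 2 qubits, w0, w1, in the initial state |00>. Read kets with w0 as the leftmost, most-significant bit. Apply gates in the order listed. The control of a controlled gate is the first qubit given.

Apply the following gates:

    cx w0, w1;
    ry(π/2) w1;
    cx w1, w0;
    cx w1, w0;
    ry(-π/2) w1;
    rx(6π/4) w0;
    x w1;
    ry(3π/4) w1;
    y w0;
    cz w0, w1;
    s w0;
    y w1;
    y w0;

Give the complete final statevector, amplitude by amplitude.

The resulting statevector has amplitude sqrt(4 - 2*sqrt(2))/4 on |00>, -sqrt(2*sqrt(2) + 4)/4 on |01>, -sqrt(4 - 2*sqrt(2))/4 on |10>, -sqrt(2*sqrt(2) + 4)/4 on |11>. Key observation: the block from step 2 through step 5 cancels to the identity and can be dropped.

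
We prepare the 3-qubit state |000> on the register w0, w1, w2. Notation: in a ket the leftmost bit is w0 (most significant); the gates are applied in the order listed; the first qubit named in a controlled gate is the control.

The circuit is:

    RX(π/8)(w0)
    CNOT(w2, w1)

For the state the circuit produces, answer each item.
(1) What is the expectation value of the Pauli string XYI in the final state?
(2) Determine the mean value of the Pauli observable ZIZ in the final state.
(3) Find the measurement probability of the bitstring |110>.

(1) The observable XYI averages to 0.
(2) The observable ZIZ averages to sqrt(sqrt(2) + 2)/2.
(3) The probability of measuring |110> is 0.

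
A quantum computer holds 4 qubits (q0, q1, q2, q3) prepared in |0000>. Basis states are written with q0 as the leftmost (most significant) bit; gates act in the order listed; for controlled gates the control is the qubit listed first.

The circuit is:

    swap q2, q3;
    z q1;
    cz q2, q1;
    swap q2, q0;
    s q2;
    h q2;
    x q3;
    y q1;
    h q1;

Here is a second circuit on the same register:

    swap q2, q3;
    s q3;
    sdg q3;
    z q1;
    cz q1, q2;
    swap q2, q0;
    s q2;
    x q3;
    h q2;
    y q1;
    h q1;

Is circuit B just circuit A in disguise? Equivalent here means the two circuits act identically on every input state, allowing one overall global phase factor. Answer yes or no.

Yes, they are equivalent — the unitaries differ by at most a global phase.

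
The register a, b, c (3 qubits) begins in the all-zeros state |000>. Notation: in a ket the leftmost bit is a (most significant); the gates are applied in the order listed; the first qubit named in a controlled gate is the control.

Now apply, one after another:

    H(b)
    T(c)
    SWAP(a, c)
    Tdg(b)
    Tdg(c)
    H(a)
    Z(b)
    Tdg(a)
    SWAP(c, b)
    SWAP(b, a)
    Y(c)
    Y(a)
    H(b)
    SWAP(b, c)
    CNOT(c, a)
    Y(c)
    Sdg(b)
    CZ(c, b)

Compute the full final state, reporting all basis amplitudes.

After the circuit, the state carries amplitude sqrt(2)*(-1 + exp(I*pi/4))/4 on |000>, 0 on |001>, sqrt(2)*(1 + exp(3*I*pi/4))/4 on |010>, 0 on |011>, 0 on |100>, sqrt(2)*(-1 - exp(I*pi/4))/4 on |101>, 0 on |110>, sqrt(2)*(1 - exp(3*I*pi/4))/4 on |111>.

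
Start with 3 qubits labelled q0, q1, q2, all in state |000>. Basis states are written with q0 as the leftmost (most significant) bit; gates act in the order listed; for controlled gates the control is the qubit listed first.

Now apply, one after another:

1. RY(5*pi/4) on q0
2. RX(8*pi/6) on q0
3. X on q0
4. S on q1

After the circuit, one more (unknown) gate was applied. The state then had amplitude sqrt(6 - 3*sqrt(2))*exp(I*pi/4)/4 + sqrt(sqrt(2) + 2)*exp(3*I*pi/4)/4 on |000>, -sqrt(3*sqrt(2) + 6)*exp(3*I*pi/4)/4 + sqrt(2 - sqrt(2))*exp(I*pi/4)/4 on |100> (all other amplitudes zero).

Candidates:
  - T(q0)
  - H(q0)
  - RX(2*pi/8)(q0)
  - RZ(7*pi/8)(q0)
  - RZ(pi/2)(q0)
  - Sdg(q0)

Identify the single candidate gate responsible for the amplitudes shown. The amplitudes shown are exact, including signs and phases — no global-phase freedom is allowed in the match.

It was RZ(pi/2)(q0) that produced the state shown.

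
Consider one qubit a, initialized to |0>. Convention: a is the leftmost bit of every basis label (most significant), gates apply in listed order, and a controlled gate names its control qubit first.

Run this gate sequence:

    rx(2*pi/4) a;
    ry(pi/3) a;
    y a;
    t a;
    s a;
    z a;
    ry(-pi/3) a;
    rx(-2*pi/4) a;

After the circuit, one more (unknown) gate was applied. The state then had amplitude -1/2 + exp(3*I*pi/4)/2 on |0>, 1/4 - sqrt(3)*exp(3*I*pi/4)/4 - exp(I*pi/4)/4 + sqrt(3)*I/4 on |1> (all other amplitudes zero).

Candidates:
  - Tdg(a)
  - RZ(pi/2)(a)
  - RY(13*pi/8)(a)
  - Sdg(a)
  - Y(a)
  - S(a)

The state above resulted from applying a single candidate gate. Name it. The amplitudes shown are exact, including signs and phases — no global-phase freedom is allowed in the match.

It was Tdg(a) that produced the state shown.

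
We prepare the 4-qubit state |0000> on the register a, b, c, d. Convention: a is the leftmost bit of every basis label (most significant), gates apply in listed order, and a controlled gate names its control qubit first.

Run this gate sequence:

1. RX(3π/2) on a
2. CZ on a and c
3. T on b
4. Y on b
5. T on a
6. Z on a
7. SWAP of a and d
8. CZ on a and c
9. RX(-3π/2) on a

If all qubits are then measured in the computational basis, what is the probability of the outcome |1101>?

Outcome |1101> occurs with probability 1/4.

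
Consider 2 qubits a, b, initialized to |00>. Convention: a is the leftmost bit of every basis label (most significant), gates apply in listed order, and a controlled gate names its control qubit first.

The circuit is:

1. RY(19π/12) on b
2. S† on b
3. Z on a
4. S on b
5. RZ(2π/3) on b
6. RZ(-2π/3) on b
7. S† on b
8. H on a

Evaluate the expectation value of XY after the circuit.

In the final state, XY has expectation sqrt(2)/4 + sqrt(6)/4. Key observation: gates 4-7 undo each other exactly, leaving only the rest of the circuit to track.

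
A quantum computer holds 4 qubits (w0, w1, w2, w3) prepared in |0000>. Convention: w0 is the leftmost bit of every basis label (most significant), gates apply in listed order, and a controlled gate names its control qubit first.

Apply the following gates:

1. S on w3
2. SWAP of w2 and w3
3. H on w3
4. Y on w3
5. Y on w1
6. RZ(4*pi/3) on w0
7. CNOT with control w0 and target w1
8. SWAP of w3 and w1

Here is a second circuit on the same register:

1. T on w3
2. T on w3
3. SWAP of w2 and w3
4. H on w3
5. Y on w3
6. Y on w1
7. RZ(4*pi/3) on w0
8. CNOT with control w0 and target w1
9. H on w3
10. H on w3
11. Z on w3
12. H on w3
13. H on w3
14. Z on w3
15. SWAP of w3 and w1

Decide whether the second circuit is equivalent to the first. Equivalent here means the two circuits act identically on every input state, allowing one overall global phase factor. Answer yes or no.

Yes, they are equivalent — the unitaries differ by at most a global phase.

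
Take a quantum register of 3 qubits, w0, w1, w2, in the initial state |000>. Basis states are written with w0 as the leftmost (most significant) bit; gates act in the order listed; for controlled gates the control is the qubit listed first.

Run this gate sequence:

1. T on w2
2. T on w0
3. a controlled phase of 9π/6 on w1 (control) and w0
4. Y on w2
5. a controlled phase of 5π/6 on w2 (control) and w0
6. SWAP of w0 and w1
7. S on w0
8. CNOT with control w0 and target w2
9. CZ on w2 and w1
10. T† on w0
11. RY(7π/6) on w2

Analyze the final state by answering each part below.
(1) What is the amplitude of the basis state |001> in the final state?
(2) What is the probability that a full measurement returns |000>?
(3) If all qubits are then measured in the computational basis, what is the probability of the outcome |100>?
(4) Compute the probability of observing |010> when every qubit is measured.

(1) The amplitude on |001> is I*(-sqrt(6) + sqrt(2))/4.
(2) The probability of measuring |000> is sqrt(3)/4 + 1/2.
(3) Outcome |100> occurs with probability 0.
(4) Outcome |010> occurs with probability 0.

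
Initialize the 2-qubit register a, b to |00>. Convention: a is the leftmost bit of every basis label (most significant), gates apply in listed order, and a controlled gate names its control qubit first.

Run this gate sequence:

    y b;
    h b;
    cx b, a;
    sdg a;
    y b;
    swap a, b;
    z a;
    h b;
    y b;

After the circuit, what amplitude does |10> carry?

The amplitude on |10> is -I/2.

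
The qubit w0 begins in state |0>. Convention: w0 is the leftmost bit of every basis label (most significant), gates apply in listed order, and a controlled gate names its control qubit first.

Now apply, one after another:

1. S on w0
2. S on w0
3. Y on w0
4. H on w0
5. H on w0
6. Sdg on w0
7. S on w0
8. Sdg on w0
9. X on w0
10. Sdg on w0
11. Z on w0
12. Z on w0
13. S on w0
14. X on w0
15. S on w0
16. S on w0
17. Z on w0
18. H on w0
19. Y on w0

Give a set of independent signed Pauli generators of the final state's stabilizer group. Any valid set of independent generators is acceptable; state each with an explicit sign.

The stabilizer group can be generated by +X, among other valid generating sets. Key observation: steps 8-15 multiply out to the identity, so the circuit reduces to the remaining gates.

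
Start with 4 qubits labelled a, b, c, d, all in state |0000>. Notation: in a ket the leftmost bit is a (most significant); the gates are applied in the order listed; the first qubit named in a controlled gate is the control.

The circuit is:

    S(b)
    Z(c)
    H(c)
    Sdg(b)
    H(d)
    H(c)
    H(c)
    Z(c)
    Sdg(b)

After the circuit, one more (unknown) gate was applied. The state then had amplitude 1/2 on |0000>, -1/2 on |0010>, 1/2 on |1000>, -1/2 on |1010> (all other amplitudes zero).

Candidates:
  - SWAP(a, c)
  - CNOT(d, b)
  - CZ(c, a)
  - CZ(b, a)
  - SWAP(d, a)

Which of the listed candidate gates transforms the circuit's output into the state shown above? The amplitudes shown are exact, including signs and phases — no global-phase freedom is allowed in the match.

It was SWAP(d, a) that produced the state shown.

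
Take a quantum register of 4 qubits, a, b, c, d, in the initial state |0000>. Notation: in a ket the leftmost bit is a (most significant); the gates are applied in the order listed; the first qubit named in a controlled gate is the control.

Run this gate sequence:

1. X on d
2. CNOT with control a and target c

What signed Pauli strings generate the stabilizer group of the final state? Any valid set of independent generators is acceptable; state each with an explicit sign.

One valid set of independent stabilizer generators is +ZIII, +IZII, +IIZI, -IIIZ (any independent generating set of the same group is equally correct).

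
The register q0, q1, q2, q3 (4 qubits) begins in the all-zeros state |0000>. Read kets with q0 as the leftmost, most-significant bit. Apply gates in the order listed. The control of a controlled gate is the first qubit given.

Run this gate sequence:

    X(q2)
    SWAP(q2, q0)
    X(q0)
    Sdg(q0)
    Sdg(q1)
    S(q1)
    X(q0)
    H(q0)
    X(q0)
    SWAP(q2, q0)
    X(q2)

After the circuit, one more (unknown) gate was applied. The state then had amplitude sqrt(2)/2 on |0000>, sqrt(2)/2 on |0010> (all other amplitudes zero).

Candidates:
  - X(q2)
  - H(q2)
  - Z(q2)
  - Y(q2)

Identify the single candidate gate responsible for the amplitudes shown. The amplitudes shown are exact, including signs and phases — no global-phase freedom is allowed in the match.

The applied gate was Z(q2).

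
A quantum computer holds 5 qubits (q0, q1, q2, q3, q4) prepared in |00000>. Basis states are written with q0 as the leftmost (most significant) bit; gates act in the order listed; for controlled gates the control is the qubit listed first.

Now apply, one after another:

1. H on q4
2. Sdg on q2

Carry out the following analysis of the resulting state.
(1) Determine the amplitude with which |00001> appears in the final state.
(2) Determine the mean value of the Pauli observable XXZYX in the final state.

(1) The final state's coefficient on |00001> equals sqrt(2)/2.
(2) The expectation value of XXZYX is 0.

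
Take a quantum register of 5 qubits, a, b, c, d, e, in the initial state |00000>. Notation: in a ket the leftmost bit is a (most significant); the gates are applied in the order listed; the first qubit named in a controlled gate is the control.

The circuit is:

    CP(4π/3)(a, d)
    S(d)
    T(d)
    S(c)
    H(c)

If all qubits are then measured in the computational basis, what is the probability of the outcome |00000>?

The probability of measuring |00000> is 1/2.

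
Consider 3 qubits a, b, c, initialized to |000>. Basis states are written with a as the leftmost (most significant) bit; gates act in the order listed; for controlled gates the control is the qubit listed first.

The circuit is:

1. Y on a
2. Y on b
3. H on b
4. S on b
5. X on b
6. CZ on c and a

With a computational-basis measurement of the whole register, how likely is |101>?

Outcome |101> occurs with probability 0.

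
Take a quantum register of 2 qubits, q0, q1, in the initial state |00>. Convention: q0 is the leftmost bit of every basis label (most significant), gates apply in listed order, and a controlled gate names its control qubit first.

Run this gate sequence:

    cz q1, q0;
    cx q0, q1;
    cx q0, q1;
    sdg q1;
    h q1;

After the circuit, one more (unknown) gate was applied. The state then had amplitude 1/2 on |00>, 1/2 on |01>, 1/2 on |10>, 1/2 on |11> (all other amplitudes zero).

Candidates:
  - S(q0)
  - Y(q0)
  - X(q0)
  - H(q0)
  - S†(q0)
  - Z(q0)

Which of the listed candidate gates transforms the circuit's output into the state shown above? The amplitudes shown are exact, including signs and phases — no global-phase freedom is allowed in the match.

It was H(q0) that produced the state shown.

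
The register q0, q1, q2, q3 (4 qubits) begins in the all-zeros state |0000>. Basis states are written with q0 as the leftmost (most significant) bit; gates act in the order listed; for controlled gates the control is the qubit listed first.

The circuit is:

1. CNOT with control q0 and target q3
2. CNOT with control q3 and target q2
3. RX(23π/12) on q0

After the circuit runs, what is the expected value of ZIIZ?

The observable ZIIZ averages to sqrt(2)/4 + sqrt(6)/4.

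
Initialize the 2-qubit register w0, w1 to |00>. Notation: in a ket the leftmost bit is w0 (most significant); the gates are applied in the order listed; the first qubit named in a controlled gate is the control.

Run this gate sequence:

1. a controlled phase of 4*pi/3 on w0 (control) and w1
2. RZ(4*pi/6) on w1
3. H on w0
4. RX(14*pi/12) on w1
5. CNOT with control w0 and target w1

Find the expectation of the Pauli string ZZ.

The observable ZZ averages to -sqrt(3)/2.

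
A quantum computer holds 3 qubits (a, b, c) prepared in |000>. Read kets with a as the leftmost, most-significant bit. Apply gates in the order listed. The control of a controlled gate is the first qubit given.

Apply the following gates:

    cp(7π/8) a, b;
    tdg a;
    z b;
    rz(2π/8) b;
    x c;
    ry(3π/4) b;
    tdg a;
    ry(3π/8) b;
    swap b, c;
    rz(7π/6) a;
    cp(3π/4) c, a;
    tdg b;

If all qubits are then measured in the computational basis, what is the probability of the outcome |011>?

A full measurement returns |011> with probability -sqrt(2)*sin(3*pi/16)**2/4 + sin(3*pi/16)**2/2 + sqrt(2)*cos(3*pi/16)**2/4 + 2*sqrt(1/2 - sqrt(2)/4)*sqrt(sqrt(2)/4 + 1/2)*sin(3*pi/16)*cos(3*pi/16) + cos(3*pi/16)**2/2.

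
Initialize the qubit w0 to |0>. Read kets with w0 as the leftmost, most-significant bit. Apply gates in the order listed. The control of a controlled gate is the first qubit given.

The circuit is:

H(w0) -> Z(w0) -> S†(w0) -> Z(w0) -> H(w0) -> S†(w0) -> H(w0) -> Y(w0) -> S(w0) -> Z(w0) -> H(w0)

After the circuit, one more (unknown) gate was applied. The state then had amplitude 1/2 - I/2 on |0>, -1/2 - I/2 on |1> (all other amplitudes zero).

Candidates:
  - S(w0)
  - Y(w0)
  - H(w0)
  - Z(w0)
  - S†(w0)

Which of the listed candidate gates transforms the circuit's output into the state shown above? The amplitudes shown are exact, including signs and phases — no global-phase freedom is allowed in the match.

The applied gate was S(w0).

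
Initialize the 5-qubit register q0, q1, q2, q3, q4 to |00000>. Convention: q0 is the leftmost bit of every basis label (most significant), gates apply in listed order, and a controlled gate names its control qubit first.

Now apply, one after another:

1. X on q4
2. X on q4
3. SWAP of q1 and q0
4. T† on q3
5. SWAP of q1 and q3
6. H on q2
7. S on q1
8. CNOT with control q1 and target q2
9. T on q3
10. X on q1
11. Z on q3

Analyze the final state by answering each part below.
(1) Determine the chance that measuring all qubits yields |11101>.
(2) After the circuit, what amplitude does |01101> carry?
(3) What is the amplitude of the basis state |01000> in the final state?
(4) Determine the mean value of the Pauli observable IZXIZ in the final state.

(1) The probability of measuring |11101> is 0. Key observation: the block from step 1 through step 2 cancels to the identity and can be dropped.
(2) |01101> carries amplitude 0 in the final state.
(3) The amplitude on |01000> is sqrt(2)/2.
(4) The expectation value of IZXIZ is -1.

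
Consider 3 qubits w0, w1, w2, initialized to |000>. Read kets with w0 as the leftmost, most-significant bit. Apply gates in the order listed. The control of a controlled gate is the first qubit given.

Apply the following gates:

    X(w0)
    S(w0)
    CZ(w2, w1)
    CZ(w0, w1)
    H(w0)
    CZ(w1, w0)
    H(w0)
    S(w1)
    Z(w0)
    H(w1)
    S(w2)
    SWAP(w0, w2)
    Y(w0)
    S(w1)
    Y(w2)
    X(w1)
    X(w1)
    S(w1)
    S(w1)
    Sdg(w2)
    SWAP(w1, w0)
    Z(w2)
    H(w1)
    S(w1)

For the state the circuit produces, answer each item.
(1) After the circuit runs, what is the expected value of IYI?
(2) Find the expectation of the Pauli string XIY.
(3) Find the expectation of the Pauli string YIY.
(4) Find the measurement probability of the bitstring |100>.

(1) The observable IYI averages to -1.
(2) The observable XIY averages to 0.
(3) The expectation value of YIY is 0.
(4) A full measurement returns |100> with probability 1/4.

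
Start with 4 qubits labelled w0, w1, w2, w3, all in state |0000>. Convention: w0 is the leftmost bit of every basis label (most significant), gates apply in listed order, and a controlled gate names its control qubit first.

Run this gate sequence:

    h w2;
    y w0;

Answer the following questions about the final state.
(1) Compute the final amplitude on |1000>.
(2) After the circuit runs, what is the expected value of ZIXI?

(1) |1000> carries amplitude sqrt(2)*I/2 in the final state.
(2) The expectation value of ZIXI is -1.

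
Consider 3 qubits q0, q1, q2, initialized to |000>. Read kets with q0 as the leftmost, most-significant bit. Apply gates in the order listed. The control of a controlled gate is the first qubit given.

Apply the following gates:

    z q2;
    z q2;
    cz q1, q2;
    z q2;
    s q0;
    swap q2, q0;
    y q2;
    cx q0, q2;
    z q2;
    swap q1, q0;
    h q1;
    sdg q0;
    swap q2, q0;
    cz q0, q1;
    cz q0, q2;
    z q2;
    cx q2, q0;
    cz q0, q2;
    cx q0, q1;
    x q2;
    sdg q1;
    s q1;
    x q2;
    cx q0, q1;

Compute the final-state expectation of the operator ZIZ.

The expectation value of ZIZ is -1. Key observation: gates 19-24 undo each other exactly, leaving only the rest of the circuit to track.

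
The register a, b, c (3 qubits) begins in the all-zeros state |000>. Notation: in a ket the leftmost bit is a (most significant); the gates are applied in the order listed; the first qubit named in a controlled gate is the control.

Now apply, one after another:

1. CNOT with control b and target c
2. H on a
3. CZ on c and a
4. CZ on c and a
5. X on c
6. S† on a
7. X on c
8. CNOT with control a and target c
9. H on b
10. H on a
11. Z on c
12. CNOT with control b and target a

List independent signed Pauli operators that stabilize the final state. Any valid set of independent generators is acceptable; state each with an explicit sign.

The final state is stabilized by the group generated by +XIZ, +IXZ, +ZZY; other independent generating sets are equally valid.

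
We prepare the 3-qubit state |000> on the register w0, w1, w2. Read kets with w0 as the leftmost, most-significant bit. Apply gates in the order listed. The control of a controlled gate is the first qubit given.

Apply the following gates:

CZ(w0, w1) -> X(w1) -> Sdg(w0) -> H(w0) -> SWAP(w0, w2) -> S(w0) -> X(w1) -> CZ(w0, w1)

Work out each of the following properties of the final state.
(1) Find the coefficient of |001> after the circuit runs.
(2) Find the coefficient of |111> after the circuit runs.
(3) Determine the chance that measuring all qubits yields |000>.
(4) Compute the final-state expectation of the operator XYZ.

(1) |001> carries amplitude sqrt(2)/2 in the final state.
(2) The amplitude on |111> is 0.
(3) Outcome |000> occurs with probability 1/2.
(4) In the final state, XYZ has expectation 0.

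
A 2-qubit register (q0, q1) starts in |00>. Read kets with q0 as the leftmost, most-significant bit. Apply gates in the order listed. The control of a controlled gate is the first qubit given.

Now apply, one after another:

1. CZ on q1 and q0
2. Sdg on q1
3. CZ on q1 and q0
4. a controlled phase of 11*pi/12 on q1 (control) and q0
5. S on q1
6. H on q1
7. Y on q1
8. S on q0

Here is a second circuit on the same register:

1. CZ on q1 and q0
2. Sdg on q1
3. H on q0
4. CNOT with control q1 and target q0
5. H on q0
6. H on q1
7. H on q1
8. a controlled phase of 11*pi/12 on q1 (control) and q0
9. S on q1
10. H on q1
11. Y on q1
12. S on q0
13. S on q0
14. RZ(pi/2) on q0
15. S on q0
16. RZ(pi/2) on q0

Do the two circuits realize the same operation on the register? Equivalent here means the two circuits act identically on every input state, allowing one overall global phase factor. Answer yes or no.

Yes: on every input state the two circuits agree up to one overall phase factor.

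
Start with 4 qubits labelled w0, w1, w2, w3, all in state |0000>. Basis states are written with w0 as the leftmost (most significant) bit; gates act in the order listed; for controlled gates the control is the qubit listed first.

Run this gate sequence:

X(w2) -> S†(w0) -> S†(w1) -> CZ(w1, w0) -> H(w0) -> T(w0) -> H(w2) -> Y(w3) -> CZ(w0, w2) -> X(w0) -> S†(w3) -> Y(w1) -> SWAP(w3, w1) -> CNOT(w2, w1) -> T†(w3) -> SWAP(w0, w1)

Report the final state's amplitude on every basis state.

The final amplitudes are I/2 on |0011>, -exp(I*pi/4)/2 on |0111>, I/2 on |1001>, exp(I*pi/4)/2 on |1101>, and 0 on every other basis state.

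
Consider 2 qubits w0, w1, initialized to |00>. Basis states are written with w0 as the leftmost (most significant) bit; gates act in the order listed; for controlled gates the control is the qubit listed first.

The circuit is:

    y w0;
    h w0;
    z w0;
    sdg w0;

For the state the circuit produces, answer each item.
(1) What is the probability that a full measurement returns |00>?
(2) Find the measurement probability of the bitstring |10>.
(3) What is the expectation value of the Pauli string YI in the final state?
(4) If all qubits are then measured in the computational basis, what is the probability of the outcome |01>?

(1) A full measurement returns |00> with probability 1/2.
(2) Outcome |10> occurs with probability 1/2.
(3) The expectation value of YI is -1.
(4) Outcome |01> occurs with probability 0.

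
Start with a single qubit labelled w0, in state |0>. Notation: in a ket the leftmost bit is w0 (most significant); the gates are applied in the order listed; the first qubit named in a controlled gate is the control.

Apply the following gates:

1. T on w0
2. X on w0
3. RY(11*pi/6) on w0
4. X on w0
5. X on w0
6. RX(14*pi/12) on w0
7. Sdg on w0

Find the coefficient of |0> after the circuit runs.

|0> carries amplitude (1 - I)*(-sqrt(3) + 2*I)/4 in the final state.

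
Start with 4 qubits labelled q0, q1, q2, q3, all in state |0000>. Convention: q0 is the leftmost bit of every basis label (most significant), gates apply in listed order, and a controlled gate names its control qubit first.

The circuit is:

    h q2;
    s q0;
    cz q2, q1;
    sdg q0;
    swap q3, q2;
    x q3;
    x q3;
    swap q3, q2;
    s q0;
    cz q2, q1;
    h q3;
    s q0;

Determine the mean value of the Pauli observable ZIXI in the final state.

In the final state, ZIXI has expectation 1.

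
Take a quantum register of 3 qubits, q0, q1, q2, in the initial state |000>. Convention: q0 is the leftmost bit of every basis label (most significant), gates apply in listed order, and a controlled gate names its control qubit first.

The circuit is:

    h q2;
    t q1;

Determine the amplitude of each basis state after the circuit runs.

The final amplitudes are sqrt(2)/2 on |000>, sqrt(2)/2 on |001>, and 0 on every other basis state.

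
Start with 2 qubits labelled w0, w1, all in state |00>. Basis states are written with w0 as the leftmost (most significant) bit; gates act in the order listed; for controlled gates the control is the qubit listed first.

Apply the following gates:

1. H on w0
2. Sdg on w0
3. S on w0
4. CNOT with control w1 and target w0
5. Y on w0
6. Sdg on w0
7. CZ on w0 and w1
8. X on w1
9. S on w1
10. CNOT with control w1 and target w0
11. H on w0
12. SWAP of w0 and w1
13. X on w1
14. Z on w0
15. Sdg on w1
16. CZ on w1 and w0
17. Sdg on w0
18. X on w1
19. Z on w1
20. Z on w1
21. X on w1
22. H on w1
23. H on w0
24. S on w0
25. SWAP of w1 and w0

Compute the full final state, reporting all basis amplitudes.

The resulting statevector has amplitude -1/2 - I/2 on |00>, -1/2 + I/2 on |01>, 0 on |10>, 0 on |11>.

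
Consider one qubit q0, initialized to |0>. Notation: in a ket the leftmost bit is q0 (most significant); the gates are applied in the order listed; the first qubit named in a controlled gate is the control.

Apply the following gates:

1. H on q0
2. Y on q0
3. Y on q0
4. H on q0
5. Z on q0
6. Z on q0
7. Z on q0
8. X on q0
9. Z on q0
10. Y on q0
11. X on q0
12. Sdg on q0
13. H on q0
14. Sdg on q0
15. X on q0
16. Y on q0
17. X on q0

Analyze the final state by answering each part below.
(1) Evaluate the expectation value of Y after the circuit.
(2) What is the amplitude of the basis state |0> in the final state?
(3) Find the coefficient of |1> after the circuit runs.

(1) In the final state, Y has expectation 1.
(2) The amplitude on |0> is -sqrt(2)/2.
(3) The final state's coefficient on |1> equals -sqrt(2)*I/2.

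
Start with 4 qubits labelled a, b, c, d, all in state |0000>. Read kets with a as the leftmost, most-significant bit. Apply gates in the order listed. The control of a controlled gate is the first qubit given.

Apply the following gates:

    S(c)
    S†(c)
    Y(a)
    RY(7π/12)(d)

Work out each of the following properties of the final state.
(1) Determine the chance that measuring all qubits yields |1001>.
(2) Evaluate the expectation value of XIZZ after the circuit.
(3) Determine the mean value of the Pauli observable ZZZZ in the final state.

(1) Outcome |1001> occurs with probability -sqrt(2)/8 + sqrt(6)/8 + 1/2. Key observation: steps 1-2 multiply out to the identity, so the circuit reduces to the remaining gates.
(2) The observable XIZZ averages to 0.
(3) The observable ZZZZ averages to -sqrt(2)/4 + sqrt(6)/4.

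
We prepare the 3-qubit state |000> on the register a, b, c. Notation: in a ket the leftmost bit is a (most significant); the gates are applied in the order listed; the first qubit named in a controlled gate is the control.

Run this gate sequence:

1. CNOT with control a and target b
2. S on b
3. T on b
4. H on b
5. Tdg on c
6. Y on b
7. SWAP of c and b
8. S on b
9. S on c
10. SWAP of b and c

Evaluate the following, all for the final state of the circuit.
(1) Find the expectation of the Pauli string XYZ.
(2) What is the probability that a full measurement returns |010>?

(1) The expectation value of XYZ is 0.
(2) A full measurement returns |010> with probability 1/2.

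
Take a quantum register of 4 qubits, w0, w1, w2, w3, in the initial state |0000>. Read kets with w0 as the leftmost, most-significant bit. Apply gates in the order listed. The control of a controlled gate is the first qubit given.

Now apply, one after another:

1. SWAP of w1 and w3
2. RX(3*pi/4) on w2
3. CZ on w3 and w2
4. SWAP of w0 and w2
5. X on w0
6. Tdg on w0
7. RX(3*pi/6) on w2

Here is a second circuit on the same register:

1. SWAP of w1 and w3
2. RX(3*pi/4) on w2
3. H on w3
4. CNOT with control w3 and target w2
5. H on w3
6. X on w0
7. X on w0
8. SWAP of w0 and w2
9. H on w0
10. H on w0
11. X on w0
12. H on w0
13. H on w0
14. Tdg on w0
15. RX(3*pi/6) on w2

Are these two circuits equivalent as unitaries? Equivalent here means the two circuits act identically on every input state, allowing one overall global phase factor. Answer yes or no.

No, they are not equivalent — no single phase factor reconciles the two unitaries.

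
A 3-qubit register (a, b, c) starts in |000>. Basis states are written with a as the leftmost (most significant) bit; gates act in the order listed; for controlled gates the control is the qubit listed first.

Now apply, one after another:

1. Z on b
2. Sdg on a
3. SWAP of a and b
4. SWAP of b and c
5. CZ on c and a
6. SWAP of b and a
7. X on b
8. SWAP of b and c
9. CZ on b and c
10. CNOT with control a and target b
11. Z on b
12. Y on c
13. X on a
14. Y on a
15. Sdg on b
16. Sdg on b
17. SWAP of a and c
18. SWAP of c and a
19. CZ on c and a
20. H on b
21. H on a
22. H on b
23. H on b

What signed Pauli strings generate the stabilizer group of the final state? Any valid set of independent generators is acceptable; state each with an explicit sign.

One valid set of independent stabilizer generators is +XII, +IXI, +IIZ (any independent generating set of the same group is equally correct).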